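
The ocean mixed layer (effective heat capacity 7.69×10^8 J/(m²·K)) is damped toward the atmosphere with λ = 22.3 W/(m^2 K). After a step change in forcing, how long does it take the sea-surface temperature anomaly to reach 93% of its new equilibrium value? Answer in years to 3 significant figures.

2.91 years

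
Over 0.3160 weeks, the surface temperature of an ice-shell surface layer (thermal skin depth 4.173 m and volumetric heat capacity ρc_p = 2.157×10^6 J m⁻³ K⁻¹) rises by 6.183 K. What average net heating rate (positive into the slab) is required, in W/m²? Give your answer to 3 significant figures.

Areal heat capacity C = ρc_p × D = 2.157×10^6 × 4.173 = 9.00×10^6 J m⁻² K⁻¹.
Required heat per unit area: Q = C ΔT = 9.00×10^6 × 6.183 = 5.57×10^7 J/m².
Flux F = Q / Δt = 5.57×10^7 / 1.91×10^5 s = 291 W/m².

291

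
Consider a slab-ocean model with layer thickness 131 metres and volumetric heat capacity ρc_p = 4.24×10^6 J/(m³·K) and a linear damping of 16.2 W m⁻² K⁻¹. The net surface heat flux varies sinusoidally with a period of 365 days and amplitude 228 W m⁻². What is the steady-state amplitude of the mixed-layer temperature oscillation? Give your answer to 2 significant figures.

Areal heat capacity C = ρc_p × D = 4.24×10^6 × 131 = 5.55×10^8 J m⁻² K⁻¹.
Angular frequency ω = 2π / T = 2π / 3.15×10^7 s = 1.99×10^-7 s⁻¹.
√((Cω)² + λ²) = √((111)² + 16.2²) = 112 W/(m²·K).
Amplitude A = F₀ / √((Cω)²+λ²) = 228 / 112 = 2.04 K.

2.0 K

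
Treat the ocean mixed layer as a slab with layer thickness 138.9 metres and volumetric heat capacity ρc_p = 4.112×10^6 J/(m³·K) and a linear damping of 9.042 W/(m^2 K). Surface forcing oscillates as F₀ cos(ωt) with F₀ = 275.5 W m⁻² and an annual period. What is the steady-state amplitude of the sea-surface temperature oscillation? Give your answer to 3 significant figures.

2.41 K

Areal heat capacity C = ρc_p × D = 4.112×10^6 × 138.9 = 5.71×10^8 J m⁻² K⁻¹.
Angular frequency ω = 2π / T = 2π / 3.15×10^7 s = 1.99×10^-7 s⁻¹.
√((Cω)² + λ²) = √((114)² + 9.042²) = 114 W/(m²·K).
Amplitude A = F₀ / √((Cω)²+λ²) = 275.5 / 114 = 2.41 K.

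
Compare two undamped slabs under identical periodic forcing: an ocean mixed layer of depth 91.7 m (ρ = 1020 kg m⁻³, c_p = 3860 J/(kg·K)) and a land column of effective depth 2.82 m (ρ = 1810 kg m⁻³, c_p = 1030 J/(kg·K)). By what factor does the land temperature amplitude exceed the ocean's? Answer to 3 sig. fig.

68.7

C_ocean = 1020 × 3860 × 91.7 = 3.61×10^8 J/(m²·K).
C_land = 1810 × 1030 × 2.82 = 5.26×10^6 J/(m²·K).
Undamped amplitude ∝ 1/C, so A_land/A_ocean = C_ocean/C_land = 68.7.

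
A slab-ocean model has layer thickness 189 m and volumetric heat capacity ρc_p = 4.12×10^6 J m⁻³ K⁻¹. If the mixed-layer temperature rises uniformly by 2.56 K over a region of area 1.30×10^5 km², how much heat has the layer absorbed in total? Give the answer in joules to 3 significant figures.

Areal heat capacity C = ρc_p × D = 4.12×10^6 × 189 = 7.79×10^8 J/(m²·K).
Heat per unit area: q = C ΔT = 7.79×10^8 × 2.56 = 1.99×10^9 J/m².
Total heat: Q = q × A = 1.99×10^9 × (1.30×10^5 × 10⁶ m²) = 2.59×10^20 J.

2.59×10^20 J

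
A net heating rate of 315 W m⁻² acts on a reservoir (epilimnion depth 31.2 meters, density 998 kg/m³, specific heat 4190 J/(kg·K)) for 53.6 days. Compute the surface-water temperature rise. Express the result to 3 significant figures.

Areal heat capacity C = ρ c_p D = 998 × 4190 × 31.2 = 1.30×10^8 J/(m²·K).
Net heat input Q = F Δt = 315 × (53.6 days × 86400 s/day) = 1.46×10^9 J/m².
ΔT = Q / C = 1.46×10^9 / 1.30×10^8 = 11.2 K.

11.2 K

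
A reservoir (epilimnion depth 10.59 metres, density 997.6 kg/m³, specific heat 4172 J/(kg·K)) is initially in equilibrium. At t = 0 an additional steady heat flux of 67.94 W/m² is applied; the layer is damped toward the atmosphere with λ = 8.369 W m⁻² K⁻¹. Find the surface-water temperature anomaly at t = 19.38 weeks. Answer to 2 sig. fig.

7.2 K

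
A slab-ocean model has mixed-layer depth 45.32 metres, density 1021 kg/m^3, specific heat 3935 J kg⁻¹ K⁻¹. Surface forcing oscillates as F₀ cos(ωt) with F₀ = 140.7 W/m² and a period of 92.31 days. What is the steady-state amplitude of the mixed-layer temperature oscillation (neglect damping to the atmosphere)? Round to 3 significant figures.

Areal heat capacity C = ρ c_p D = 1021 × 3935 × 45.32 = 1.82×10^8 J/(m^2 K).
Angular frequency ω = 2π / T = 2π / 7.98×10^6 s = 7.88×10^-7 s⁻¹.
Cω = 1.82×10^8 × 7.88×10^-7 = 143 W/(m²·K).
Amplitude A = F₀ / (Cω) = 140.7 / 143 = 0.981 K.

0.981 K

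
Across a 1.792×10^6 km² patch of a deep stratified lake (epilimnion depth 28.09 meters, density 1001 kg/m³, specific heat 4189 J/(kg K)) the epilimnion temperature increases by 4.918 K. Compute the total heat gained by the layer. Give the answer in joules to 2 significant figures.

Areal heat capacity C = ρ c_p D = 1001 × 4189 × 28.09 = 1.18×10^8 J m⁻² K⁻¹.
Heat per unit area: q = C ΔT = 1.18×10^8 × 4.918 = 5.79×10^8 J/m².
Total heat: Q = q × A = 5.79×10^8 × (1.792×10^6 × 10⁶ m²) = 1.04×10^21 J.

1.0×10^21 J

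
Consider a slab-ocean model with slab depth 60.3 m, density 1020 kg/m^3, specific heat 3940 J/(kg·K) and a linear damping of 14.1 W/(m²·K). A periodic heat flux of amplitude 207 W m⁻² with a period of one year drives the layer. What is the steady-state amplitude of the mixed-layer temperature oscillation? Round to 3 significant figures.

4.12 K

Areal heat capacity C = ρ c_p D = 1020 × 3940 × 60.3 = 2.42×10^8 J m⁻² K⁻¹.
Angular frequency ω = 2π / T = 2π / 3.15×10^7 s = 1.99×10^-7 s⁻¹.
√((Cω)² + λ²) = √((48.3)² + 14.1²) = 50.3 W/(m²·K).
Amplitude A = F₀ / √((Cω)²+λ²) = 207 / 50.3 = 4.12 K.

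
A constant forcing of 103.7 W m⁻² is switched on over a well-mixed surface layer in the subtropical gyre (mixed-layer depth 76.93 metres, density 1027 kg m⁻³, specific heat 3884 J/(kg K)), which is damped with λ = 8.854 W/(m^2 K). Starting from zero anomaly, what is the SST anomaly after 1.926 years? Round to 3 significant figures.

9.68 K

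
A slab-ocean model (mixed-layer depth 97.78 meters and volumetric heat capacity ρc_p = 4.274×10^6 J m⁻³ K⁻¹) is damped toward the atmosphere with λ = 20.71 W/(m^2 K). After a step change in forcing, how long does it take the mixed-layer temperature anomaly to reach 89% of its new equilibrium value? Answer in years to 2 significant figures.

1.4 years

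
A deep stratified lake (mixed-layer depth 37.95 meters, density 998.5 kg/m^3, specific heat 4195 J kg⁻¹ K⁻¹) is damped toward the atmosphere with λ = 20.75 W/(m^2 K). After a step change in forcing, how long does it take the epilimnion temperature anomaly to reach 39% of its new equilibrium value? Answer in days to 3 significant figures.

Areal heat capacity C = ρ c_p D = 998.5 × 4195 × 37.95 = 1.59×10^8 J m⁻² K⁻¹.
τ = C / λ = 1.59×10^8 / 20.75 = 7.66×10^6 s.
Fraction reached: 1 − e^(−t/τ) = 0.39 ⇒ t = −τ ln(1 − 0.39) = τ × 0.494.
t = 3.79×10^6 s = 43.8 days.

43.8 days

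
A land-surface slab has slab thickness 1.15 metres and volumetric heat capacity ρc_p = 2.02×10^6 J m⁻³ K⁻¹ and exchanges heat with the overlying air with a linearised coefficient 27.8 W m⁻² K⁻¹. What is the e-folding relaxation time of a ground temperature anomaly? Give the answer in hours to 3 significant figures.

23.2 hours

Areal heat capacity C = ρc_p × D = 2.02×10^6 × 1.15 = 2.32×10^6 J/(m²·K).
Relaxation time τ = C / λ = 2.32×10^6 / 27.8 = 83600 s.
In hours: 83600 s / (3600 s/hour) = 23.2 hours.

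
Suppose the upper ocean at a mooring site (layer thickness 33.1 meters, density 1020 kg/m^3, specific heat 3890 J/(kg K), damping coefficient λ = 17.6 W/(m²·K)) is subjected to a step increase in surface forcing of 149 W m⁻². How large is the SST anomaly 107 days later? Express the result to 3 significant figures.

Areal heat capacity C = ρ c_p D = 1020 × 3890 × 33.1 = 1.31×10^8 J/(m^2 K).
τ = C / λ = 1.31×10^8 / 17.6 = 7.46×10^6 s.
Equilibrium anomaly ΔT_eq = F / λ = 149 / 17.6 = 8.47 K.
t = 107 days = 9.24×10^6 s, so t/τ = 1.24.
ΔT(t) = ΔT_eq (1 − e^(−t/τ)) = 8.47 × (1 − e^−1.24) = 6.01 K.

6.01 K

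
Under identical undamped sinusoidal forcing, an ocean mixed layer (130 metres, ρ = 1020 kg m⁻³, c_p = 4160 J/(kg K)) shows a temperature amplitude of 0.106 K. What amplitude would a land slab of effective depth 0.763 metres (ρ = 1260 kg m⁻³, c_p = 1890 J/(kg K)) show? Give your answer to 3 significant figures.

32.2 K

C_ocean = 5.52×10^8 J/(m²·K); C_land = 1.82×10^6 J/(m²·K).
A ∝ 1/C ⇒ A_land = A_ocean × C_ocean/C_land = 0.106 × 304 = 32.2 K.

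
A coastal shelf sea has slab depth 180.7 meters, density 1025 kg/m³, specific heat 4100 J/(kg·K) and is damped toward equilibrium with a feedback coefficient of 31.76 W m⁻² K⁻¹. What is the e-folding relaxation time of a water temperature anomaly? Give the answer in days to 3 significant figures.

277 days

Areal heat capacity C = ρ c_p D = 1025 × 4100 × 180.7 = 7.59×10^8 J/(m²·K).
Relaxation time τ = C / λ = 7.59×10^8 / 31.76 = 2.39×10^7 s.
In days: 2.39×10^7 s / (86400 s/day) = 277 days.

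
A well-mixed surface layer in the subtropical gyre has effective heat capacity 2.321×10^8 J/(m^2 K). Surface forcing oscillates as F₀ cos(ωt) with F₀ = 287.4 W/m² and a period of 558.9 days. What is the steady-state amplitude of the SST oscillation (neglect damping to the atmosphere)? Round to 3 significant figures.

Areal heat capacity C = 2.321×10^8 J/(m^2 K) (given).
Angular frequency ω = 2π / T = 2π / 4.83×10^7 s = 1.30×10^-7 s⁻¹.
Cω = 2.32×10^8 × 1.30×10^-7 = 30.2 W/(m²·K).
Amplitude A = F₀ / (Cω) = 287.4 / 30.2 = 9.52 K.

9.52 K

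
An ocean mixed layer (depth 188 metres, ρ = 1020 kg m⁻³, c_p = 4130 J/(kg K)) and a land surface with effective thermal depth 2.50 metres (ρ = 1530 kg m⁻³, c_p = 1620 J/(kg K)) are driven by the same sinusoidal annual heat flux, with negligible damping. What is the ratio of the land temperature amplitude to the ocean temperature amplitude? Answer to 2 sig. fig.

130

C_ocean = 1020 × 4130 × 188 = 7.92×10^8 J/(m²·K).
C_land = 1530 × 1620 × 2.50 = 6.20×10^6 J/(m²·K).
Undamped amplitude ∝ 1/C, so A_land/A_ocean = C_ocean/C_land = 128.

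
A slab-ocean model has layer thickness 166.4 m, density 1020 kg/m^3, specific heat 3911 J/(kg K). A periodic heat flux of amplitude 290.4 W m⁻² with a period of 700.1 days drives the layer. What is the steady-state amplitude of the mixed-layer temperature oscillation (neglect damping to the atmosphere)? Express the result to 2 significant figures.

Areal heat capacity C = ρ c_p D = 1020 × 3911 × 166.4 = 6.64×10^8 J/(m²·K).
Angular frequency ω = 2π / T = 2π / 6.05×10^7 s = 1.04×10^-7 s⁻¹.
Cω = 6.64×10^8 × 1.04×10^-7 = 69.0 W/(m²·K).
Amplitude A = F₀ / (Cω) = 290.4 / 69.0 = 4.21 K.

4.2 K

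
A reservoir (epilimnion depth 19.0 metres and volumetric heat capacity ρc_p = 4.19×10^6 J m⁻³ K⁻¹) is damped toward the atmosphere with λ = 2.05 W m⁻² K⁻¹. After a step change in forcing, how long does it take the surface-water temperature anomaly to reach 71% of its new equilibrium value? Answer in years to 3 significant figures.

1.52 years

Areal heat capacity C = ρc_p × D = 4.19×10^6 × 19.0 = 7.96×10^7 J/(m²·K).
τ = C / λ = 7.96×10^7 / 2.05 = 3.88×10^7 s.
Fraction reached: 1 − e^(−t/τ) = 0.71 ⇒ t = −τ ln(1 − 0.71) = τ × 1.24.
t = 4.81×10^7 s = 1.52 years.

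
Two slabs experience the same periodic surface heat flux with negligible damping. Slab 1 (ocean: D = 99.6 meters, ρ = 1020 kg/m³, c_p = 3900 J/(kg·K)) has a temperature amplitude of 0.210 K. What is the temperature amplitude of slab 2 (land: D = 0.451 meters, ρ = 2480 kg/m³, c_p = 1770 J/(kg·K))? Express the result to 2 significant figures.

C_ocean = 3.96×10^8 J/(m²·K); C_land = 1.98×10^6 J/(m²·K).
A ∝ 1/C ⇒ A_land = A_ocean × C_ocean/C_land = 0.210 × 200 = 42.0 K.

42 K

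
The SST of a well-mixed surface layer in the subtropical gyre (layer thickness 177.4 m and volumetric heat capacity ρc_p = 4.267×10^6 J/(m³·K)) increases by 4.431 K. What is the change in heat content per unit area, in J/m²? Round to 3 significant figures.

Areal heat capacity C = ρc_p × D = 4.267×10^6 × 177.4 = 7.57×10^8 J/(m²·K).
ΔQ = C ΔT = 7.57×10^8 × 4.431 = 3.35×10^9 J/m².

3.35×10^9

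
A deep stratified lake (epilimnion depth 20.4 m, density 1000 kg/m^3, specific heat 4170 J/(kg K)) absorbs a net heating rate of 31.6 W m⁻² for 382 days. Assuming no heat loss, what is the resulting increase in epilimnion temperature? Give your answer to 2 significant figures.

Areal heat capacity C = ρ c_p D = 1000 × 4170 × 20.4 = 8.51×10^7 J/(m^2 K).
Net heat input Q = F Δt = 31.6 × (382 days × 86400 s/day) = 1.04×10^9 J/m².
ΔT = Q / C = 1.04×10^9 / 8.51×10^7 = 12.3 K.

12 K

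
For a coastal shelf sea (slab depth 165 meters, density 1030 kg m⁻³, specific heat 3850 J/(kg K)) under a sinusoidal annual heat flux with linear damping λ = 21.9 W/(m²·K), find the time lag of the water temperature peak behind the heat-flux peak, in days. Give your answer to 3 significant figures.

81.6 days

Areal heat capacity C = ρ c_p D = 1030 × 3850 × 165 = 6.54×10^8 J/(m^2 K).
ω = 2π / 3.15×10^7 s = 1.99×10^-7 s⁻¹.
Phase lag φ = arctan(Cω/λ) = arctan(130/21.9) = 1.40 rad.
Time lag = φ / ω = 1.40 / 1.99×10^-7 = 7.05×10^6 s = 81.6 days.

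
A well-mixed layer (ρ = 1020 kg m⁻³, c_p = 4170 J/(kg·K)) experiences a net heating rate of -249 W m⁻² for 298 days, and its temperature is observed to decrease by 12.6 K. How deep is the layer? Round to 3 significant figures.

120 m

Heat input Q = F Δt = -249 × 2.57×10^7 s = -6.41×10^9 J/m².
Required areal heat capacity C = Q / ΔT = 5.09×10^8 J/(m²·K).
Depth D = C / (ρ c_p) = 5.09×10^8 / (1020 × 4170) = 120 m.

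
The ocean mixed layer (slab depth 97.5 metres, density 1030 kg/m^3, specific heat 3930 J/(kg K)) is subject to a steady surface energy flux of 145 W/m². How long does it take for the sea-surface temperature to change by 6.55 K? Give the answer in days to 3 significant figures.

Areal heat capacity C = ρ c_p D = 1030 × 3930 × 97.5 = 3.95×10^8 J m⁻² K⁻¹.
Time required: Δt = C ΔT / F = 3.95×10^8 × 6.55 / 145 = 1.78×10^7 s.
In days: 1.78×10^7 s / (86400 s/day) = 206 days.

206 days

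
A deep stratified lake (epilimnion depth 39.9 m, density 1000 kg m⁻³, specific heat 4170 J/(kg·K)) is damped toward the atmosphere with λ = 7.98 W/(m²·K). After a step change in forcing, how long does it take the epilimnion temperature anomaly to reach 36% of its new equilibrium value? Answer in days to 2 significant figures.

110 days

Areal heat capacity C = ρ c_p D = 1000 × 4170 × 39.9 = 1.66×10^8 J m⁻² K⁻¹.
τ = C / λ = 1.66×10^8 / 7.98 = 2.09×10^7 s.
Fraction reached: 1 − e^(−t/τ) = 0.36 ⇒ t = −τ ln(1 − 0.36) = τ × 0.446.
t = 9.31×10^6 s = 108 days.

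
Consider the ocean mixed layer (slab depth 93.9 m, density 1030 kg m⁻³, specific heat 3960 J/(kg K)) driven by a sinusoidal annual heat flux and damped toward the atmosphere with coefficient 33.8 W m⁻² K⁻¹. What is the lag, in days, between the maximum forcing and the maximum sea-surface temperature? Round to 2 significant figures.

Areal heat capacity C = ρ c_p D = 1030 × 3960 × 93.9 = 3.83×10^8 J/(m^2 K).
ω = 2π / 3.15×10^7 s = 1.99×10^-7 s⁻¹.
Phase lag φ = arctan(Cω/λ) = arctan(76.3/33.8) = 1.15 rad.
Time lag = φ / ω = 1.15 / 1.99×10^-7 = 5.79×10^6 s = 67.0 days.

67 days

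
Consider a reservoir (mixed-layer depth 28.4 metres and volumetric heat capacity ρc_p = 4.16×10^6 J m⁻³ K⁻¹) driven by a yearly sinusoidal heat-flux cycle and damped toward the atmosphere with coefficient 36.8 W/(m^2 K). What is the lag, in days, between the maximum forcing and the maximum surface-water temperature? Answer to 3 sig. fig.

33.1 days

Areal heat capacity C = ρc_p × D = 4.16×10^6 × 28.4 = 1.18×10^8 J/(m^2 K).
ω = 2π / 3.15×10^7 s = 1.99×10^-7 s⁻¹.
Phase lag φ = arctan(Cω/λ) = arctan(23.5/36.8) = 0.569 rad.
Time lag = φ / ω = 0.569 / 1.99×10^-7 = 2.86×10^6 s = 33.1 days.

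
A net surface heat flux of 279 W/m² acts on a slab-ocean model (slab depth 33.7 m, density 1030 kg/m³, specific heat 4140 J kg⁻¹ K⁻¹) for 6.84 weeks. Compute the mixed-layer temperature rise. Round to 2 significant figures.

8.0 K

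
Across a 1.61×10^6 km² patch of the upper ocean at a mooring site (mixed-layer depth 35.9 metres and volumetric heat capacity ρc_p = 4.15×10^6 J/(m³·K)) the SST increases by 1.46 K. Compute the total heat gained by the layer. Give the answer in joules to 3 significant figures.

Areal heat capacity C = ρc_p × D = 4.15×10^6 × 35.9 = 1.49×10^8 J/(m^2 K).
Heat per unit area: q = C ΔT = 1.49×10^8 × 1.46 = 2.18×10^8 J/m².
Total heat: Q = q × A = 2.18×10^8 × (1.61×10^6 × 10⁶ m²) = 3.50×10^20 J.

3.50×10^20 J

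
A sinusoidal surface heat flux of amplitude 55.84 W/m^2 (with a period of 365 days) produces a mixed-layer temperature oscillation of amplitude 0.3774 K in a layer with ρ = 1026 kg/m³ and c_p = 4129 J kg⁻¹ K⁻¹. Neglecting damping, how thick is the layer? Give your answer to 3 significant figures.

175 m

ω = 2π / 3.15×10^7 s = 1.99×10^-7 s⁻¹.
Required C = F₀ / (A ω) = 55.84 / (0.3774 × 1.99×10^-7) = 7.43×10^8 J/(m²·K).
D = C / (ρ c_p) = 7.43×10^8 / (1026 × 4129) = 175 m.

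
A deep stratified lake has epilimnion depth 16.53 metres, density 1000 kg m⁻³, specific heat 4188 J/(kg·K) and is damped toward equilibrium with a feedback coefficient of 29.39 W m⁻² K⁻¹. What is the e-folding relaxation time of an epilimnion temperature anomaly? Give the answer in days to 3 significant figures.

Areal heat capacity C = ρ c_p D = 1000 × 4188 × 16.53 = 6.92×10^7 J m⁻² K⁻¹.
Relaxation time τ = C / λ = 6.92×10^7 / 29.39 = 2.36×10^6 s.
In days: 2.36×10^6 s / (86400 s/day) = 27.3 days.

27.3 days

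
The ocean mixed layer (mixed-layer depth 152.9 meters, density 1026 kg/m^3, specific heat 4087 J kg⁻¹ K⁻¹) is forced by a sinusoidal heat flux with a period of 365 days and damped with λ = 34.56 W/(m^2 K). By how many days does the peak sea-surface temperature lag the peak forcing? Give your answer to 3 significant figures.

Areal heat capacity C = ρ c_p D = 1026 × 4087 × 152.9 = 6.41×10^8 J/(m²·K).
ω = 2π / 3.15×10^7 s = 1.99×10^-7 s⁻¹.
Phase lag φ = arctan(Cω/λ) = arctan(128/34.56) = 1.31 rad.
Time lag = φ / ω = 1.31 / 1.99×10^-7 = 6.56×10^6 s = 75.9 days.

75.9 days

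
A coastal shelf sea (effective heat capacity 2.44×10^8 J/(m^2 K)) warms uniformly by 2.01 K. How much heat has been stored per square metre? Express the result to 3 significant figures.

Areal heat capacity C = 2.44×10^8 J/(m^2 K) (given).
ΔQ = C ΔT = 2.44×10^8 × 2.01 = 4.90×10^8 J/m².

4.90×10^8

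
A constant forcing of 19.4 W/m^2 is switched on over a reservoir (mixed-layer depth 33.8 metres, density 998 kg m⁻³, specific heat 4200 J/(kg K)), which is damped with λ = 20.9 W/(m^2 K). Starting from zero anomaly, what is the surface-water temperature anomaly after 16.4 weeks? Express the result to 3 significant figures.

Areal heat capacity C = ρ c_p D = 998 × 4200 × 33.8 = 1.42×10^8 J/(m^2 K).
τ = C / λ = 1.42×10^8 / 20.9 = 6.78×10^6 s.
Equilibrium anomaly ΔT_eq = F / λ = 19.4 / 20.9 = 0.928 K.
t = 16.4 weeks = 9.92×10^6 s, so t/τ = 1.46.
ΔT(t) = ΔT_eq (1 − e^(−t/τ)) = 0.928 × (1 − e^−1.46) = 0.713 K.

0.713 K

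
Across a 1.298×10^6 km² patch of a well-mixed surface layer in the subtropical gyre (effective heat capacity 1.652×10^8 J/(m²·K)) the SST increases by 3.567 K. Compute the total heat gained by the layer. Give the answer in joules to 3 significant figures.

7.65×10^20 J

Areal heat capacity C = 1.652×10^8 J/(m²·K) (given).
Heat per unit area: q = C ΔT = 1.65×10^8 × 3.567 = 5.89×10^8 J/m².
Total heat: Q = q × A = 5.89×10^8 × (1.298×10^6 × 10⁶ m²) = 7.65×10^20 J.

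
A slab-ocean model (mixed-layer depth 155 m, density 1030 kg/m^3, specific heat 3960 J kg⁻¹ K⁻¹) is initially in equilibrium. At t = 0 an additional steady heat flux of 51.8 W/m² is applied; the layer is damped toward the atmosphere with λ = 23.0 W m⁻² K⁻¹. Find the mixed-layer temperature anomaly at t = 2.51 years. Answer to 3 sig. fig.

Areal heat capacity C = ρ c_p D = 1030 × 3960 × 155 = 6.32×10^8 J/(m²·K).
τ = C / λ = 6.32×10^8 / 23.0 = 2.75×10^7 s.
Equilibrium anomaly ΔT_eq = F / λ = 51.8 / 23.0 = 2.25 K.
t = 2.51 years = 7.92×10^7 s, so t/τ = 2.88.
ΔT(t) = ΔT_eq (1 − e^(−t/τ)) = 2.25 × (1 − e^−2.88) = 2.13 K.

2.13 K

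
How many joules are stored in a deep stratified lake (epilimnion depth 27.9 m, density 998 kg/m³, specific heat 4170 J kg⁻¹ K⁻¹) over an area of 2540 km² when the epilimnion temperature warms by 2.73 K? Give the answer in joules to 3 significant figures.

8.05×10^17 J

Areal heat capacity C = ρ c_p D = 998 × 4170 × 27.9 = 1.16×10^8 J m⁻² K⁻¹.
Heat per unit area: q = C ΔT = 1.16×10^8 × 2.73 = 3.17×10^8 J/m².
Total heat: Q = q × A = 3.17×10^8 × (2540 × 10⁶ m²) = 8.05×10^17 J.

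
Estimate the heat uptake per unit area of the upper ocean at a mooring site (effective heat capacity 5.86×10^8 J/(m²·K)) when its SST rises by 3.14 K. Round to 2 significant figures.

Areal heat capacity C = 5.86×10^8 J/(m²·K) (given).
ΔQ = C ΔT = 5.86×10^8 × 3.14 = 1.84×10^9 J/m².

1.8×10^9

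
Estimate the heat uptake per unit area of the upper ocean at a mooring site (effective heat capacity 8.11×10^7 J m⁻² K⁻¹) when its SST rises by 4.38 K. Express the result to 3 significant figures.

Areal heat capacity C = 8.11×10^7 J m⁻² K⁻¹ (given).
ΔQ = C ΔT = 8.11×10^7 × 4.38 = 3.55×10^8 J/m².

3.55×10^8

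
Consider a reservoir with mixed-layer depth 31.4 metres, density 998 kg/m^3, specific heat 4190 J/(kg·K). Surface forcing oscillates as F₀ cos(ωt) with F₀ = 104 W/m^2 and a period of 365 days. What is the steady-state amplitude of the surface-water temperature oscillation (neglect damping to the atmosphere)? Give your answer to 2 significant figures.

Areal heat capacity C = ρ c_p D = 998 × 4190 × 31.4 = 1.31×10^8 J m⁻² K⁻¹.
Angular frequency ω = 2π / T = 2π / 3.15×10^7 s = 1.99×10^-7 s⁻¹.
Cω = 1.31×10^8 × 1.99×10^-7 = 26.2 W/(m²·K).
Amplitude A = F₀ / (Cω) = 104 / 26.2 = 3.98 K.

4.0 K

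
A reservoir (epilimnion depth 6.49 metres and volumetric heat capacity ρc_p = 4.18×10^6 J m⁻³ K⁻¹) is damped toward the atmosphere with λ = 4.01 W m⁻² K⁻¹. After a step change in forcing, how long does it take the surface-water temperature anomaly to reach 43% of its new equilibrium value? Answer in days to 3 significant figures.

Areal heat capacity C = ρc_p × D = 4.18×10^6 × 6.49 = 2.71×10^7 J/(m²·K).
τ = C / λ = 2.71×10^7 / 4.01 = 6.77×10^6 s.
Fraction reached: 1 − e^(−t/τ) = 0.43 ⇒ t = −τ ln(1 − 0.43) = τ × 0.562.
t = 3.80×10^6 s = 44.0 days.

44.0 days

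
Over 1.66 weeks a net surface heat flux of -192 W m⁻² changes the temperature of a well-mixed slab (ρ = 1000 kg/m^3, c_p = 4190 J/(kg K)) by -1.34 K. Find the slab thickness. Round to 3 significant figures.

34.3 m

Heat input Q = F Δt = -192 × 1.00×10^6 s = -1.93×10^8 J/m².
Required areal heat capacity C = Q / ΔT = 1.44×10^8 J/(m²·K).
Depth D = C / (ρ c_p) = 1.44×10^8 / (1000 × 4190) = 34.3 m.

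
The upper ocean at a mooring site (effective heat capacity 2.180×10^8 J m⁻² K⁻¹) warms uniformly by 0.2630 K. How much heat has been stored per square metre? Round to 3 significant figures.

Areal heat capacity C = 2.180×10^8 J m⁻² K⁻¹ (given).
ΔQ = C ΔT = 2.18×10^8 × 0.2630 = 5.73×10^7 J/m².

5.73×10^7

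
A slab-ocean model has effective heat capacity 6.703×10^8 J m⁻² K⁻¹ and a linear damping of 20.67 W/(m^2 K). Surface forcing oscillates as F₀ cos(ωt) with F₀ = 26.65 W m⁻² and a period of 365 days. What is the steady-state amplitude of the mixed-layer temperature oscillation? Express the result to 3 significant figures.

Areal heat capacity C = 6.703×10^8 J m⁻² K⁻¹ (given).
Angular frequency ω = 2π / T = 2π / 3.15×10^7 s = 1.99×10^-7 s⁻¹.
√((Cω)² + λ²) = √((134)² + 20.67²) = 135 W/(m²·K).
Amplitude A = F₀ / √((Cω)²+λ²) = 26.65 / 135 = 0.197 K.

0.197 K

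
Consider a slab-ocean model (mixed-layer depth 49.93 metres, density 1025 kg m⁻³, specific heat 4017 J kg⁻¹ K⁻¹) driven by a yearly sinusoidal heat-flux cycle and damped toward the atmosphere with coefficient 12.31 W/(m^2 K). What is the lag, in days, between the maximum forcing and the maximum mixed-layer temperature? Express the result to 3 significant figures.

74.3 days

Areal heat capacity C = ρ c_p D = 1025 × 4017 × 49.93 = 2.06×10^8 J m⁻² K⁻¹.
ω = 2π / 3.15×10^7 s = 1.99×10^-7 s⁻¹.
Phase lag φ = arctan(Cω/λ) = arctan(41.0/12.31) = 1.28 rad.
Time lag = φ / ω = 1.28 / 1.99×10^-7 = 6.42×10^6 s = 74.3 days.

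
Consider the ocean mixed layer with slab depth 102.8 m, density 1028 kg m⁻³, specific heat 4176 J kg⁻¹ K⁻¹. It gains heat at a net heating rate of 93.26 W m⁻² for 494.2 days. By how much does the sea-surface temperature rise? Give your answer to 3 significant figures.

9.02 K

Areal heat capacity C = ρ c_p D = 1028 × 4176 × 102.8 = 4.41×10^8 J/(m²·K).
Net heat input Q = F Δt = 93.26 × (494.2 days × 86400 s/day) = 3.98×10^9 J/m².
ΔT = Q / C = 3.98×10^9 / 4.41×10^8 = 9.02 K.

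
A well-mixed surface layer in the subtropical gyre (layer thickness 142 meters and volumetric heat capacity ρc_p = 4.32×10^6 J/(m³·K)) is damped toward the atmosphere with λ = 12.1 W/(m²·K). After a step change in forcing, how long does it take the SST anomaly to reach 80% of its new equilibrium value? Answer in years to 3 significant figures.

Areal heat capacity C = ρc_p × D = 4.32×10^6 × 142 = 6.13×10^8 J/(m²·K).
τ = C / λ = 6.13×10^8 / 12.1 = 5.07×10^7 s.
Fraction reached: 1 − e^(−t/τ) = 0.80 ⇒ t = −τ ln(1 − 0.80) = τ × 1.61.
t = 8.16×10^7 s = 2.59 years.

2.59 years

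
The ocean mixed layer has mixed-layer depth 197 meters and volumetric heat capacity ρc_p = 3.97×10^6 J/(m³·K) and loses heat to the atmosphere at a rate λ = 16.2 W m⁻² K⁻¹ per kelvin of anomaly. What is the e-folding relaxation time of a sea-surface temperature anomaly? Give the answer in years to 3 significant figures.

1.53 years

Areal heat capacity C = ρc_p × D = 3.97×10^6 × 197 = 7.82×10^8 J m⁻² K⁻¹.
Relaxation time τ = C / λ = 7.82×10^8 / 16.2 = 4.83×10^7 s.
In years: 4.83×10^7 s / (3.156×10^7 s/year) = 1.53 years.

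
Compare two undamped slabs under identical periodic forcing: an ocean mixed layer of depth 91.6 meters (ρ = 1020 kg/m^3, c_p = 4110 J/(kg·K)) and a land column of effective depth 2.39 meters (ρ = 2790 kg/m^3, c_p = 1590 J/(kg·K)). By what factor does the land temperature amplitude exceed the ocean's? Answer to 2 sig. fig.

C_ocean = 1020 × 4110 × 91.6 = 3.84×10^8 J/(m²·K).
C_land = 2790 × 1590 × 2.39 = 1.06×10^7 J/(m²·K).
Undamped amplitude ∝ 1/C, so A_land/A_ocean = C_ocean/C_land = 36.2.

36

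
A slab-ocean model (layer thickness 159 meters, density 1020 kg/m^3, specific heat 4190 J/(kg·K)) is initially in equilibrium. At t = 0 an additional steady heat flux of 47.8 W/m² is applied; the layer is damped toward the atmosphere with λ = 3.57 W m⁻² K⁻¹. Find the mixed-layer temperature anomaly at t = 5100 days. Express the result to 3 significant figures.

12.1 K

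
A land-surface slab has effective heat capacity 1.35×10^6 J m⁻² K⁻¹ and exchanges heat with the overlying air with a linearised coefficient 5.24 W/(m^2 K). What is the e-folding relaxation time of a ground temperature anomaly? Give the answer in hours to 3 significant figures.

Areal heat capacity C = 1.35×10^6 J m⁻² K⁻¹ (given).
Relaxation time τ = C / λ = 1.35×10^6 / 5.24 = 2.58×10^5 s.
In hours: 2.58×10^5 s / (3600 s/hour) = 71.6 hours.

71.6 hours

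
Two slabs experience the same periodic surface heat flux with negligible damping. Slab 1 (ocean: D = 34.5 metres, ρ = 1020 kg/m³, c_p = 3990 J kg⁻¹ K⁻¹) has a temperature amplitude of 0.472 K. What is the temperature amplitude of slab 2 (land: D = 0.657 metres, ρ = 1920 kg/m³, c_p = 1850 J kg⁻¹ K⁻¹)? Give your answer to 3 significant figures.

28.4 K

C_ocean = 1.40×10^8 J/(m²·K); C_land = 2.33×10^6 J/(m²·K).
A ∝ 1/C ⇒ A_land = A_ocean × C_ocean/C_land = 0.472 × 60.2 = 28.4 K.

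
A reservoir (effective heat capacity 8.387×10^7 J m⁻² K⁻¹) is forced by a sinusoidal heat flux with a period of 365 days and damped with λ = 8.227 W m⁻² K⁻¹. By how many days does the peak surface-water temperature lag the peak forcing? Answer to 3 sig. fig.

Areal heat capacity C = 8.387×10^7 J m⁻² K⁻¹ (given).
ω = 2π / 3.15×10^7 s = 1.99×10^-7 s⁻¹.
Phase lag φ = arctan(Cω/λ) = arctan(16.7/8.227) = 1.11 rad.
Time lag = φ / ω = 1.11 / 1.99×10^-7 = 5.59×10^6 s = 64.7 days.

64.7 days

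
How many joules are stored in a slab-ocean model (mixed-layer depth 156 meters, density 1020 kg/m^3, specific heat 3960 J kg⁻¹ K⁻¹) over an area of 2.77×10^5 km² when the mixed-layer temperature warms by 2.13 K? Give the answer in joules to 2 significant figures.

Areal heat capacity C = ρ c_p D = 1020 × 3960 × 156 = 6.30×10^8 J m⁻² K⁻¹.
Heat per unit area: q = C ΔT = 6.30×10^8 × 2.13 = 1.34×10^9 J/m².
Total heat: Q = q × A = 1.34×10^9 × (2.77×10^5 × 10⁶ m²) = 3.72×10^20 J.

3.7×10^20 J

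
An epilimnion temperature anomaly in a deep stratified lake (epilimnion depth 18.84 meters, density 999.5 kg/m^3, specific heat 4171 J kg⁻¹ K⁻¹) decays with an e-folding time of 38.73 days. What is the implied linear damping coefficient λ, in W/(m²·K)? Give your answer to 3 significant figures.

Areal heat capacity C = ρ c_p D = 999.5 × 4171 × 18.84 = 7.85×10^7 J/(m^2 K).
τ = 38.73 days = 3.35×10^6 s.
λ = C / τ = 7.85×10^7 / 3.35×10^6 = 23.5 W/(m²·K).

23.5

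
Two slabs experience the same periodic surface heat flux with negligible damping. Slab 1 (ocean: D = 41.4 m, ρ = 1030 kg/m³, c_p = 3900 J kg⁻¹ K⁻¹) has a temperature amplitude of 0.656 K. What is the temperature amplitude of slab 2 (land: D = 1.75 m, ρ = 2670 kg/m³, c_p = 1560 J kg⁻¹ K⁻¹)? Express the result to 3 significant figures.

15.0 K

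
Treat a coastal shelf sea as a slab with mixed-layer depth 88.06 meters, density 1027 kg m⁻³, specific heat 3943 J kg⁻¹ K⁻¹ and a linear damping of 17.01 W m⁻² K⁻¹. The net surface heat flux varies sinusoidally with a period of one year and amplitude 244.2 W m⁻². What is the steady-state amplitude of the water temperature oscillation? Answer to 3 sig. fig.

3.34 K

Areal heat capacity C = ρ c_p D = 1027 × 3943 × 88.06 = 3.57×10^8 J/(m²·K).
Angular frequency ω = 2π / T = 2π / 3.15×10^7 s = 1.99×10^-7 s⁻¹.
√((Cω)² + λ²) = √((71.0)² + 17.01²) = 73.1 W/(m²·K).
Amplitude A = F₀ / √((Cω)²+λ²) = 244.2 / 73.1 = 3.34 K.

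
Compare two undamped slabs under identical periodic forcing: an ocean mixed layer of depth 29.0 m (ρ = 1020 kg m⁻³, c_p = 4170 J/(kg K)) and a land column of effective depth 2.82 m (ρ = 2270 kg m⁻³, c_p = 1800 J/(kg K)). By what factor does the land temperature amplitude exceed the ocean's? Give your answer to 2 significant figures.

11

C_ocean = 1020 × 4170 × 29.0 = 1.23×10^8 J/(m²·K).
C_land = 2270 × 1800 × 2.82 = 1.15×10^7 J/(m²·K).
Undamped amplitude ∝ 1/C, so A_land/A_ocean = C_ocean/C_land = 10.7.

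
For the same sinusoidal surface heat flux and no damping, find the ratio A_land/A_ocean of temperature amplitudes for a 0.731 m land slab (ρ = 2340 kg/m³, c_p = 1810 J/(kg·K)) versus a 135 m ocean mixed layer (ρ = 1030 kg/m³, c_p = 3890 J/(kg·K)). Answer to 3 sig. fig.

175

C_ocean = 1030 × 3890 × 135 = 5.41×10^8 J/(m²·K).
C_land = 2340 × 1810 × 0.731 = 3.10×10^6 J/(m²·K).
Undamped amplitude ∝ 1/C, so A_land/A_ocean = C_ocean/C_land = 175.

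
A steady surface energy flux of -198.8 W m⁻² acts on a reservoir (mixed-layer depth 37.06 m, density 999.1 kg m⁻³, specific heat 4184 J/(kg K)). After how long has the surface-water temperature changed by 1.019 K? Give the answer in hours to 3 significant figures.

Areal heat capacity C = ρ c_p D = 999.1 × 4184 × 37.06 = 1.55×10^8 J m⁻² K⁻¹.
Time required: Δt = C ΔT / F = 1.55×10^8 × -1.019 / -198.8 = 7.94×10^5 s.
In hours: 7.94×10^5 s / (3600 s/hour) = 221 hours.

221 hours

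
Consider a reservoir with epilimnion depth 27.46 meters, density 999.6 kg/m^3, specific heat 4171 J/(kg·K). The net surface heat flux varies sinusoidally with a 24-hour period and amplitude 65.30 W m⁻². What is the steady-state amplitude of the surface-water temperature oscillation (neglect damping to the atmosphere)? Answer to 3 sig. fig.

Areal heat capacity C = ρ c_p D = 999.6 × 4171 × 27.46 = 1.14×10^8 J/(m^2 K).
Angular frequency ω = 2π / T = 2π / 86400 s = 7.27×10^-5 s⁻¹.
Cω = 1.14×10^8 × 7.27×10^-5 = 8330 W/(m²·K).
Amplitude A = F₀ / (Cω) = 65.30 / 8330 = 0.00784 K.

0.00784 K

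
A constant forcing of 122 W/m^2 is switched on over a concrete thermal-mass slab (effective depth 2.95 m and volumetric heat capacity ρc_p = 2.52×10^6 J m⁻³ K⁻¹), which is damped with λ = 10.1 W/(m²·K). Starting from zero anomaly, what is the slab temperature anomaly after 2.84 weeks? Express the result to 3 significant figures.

10.9 K

Areal heat capacity C = ρc_p × D = 2.52×10^6 × 2.95 = 7.43×10^6 J m⁻² K⁻¹.
τ = C / λ = 7.43×10^6 / 10.1 = 7.36×10^5 s.
Equilibrium anomaly ΔT_eq = F / λ = 122 / 10.1 = 12.1 K.
t = 2.84 weeks = 1.72×10^6 s, so t/τ = 2.33.
ΔT(t) = ΔT_eq (1 − e^(−t/τ)) = 12.1 × (1 − e^−2.33) = 10.9 K.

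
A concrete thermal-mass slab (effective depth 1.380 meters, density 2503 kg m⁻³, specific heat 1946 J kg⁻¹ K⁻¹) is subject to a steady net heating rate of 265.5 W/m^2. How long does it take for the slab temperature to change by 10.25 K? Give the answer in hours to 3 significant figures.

Areal heat capacity C = ρ c_p D = 2503 × 1946 × 1.380 = 6.72×10^6 J/(m^2 K).
Time required: Δt = C ΔT / F = 6.72×10^6 × 10.25 / 265.5 = 2.60×10^5 s.
In hours: 2.60×10^5 s / (3600 s/hour) = 72.1 hours.

72.1 hours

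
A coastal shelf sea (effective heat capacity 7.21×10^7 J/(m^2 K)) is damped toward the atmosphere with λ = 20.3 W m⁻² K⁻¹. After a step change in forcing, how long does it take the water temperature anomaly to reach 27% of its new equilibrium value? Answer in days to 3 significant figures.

Areal heat capacity C = 7.21×10^7 J/(m^2 K) (given).
τ = C / λ = 7.21×10^7 / 20.3 = 3.55×10^6 s.
Fraction reached: 1 − e^(−t/τ) = 0.27 ⇒ t = −τ ln(1 − 0.27) = τ × 0.315.
t = 1.12×10^6 s = 12.9 days.

12.9 days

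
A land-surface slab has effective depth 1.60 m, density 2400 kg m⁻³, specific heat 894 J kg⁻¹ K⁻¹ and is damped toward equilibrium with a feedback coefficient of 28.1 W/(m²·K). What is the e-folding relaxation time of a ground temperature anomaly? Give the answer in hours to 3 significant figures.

33.9 hours

Areal heat capacity C = ρ c_p D = 2400 × 894 × 1.60 = 3.43×10^6 J/(m²·K).
Relaxation time τ = C / λ = 3.43×10^6 / 28.1 = 1.22×10^5 s.
In hours: 1.22×10^5 s / (3600 s/hour) = 33.9 hours.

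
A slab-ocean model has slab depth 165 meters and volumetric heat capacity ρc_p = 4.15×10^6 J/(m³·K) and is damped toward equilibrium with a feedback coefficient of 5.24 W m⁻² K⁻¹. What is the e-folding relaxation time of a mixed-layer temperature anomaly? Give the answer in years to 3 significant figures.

Areal heat capacity C = ρc_p × D = 4.15×10^6 × 165 = 6.85×10^8 J/(m^2 K).
Relaxation time τ = C / λ = 6.85×10^8 / 5.24 = 1.31×10^8 s.
In years: 1.31×10^8 s / (3.156×10^7 s/year) = 4.14 years.

4.14 years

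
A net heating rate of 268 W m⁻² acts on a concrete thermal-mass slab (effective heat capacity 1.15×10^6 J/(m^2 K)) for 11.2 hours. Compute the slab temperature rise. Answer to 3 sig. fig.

9.40 K

Areal heat capacity C = 1.15×10^6 J/(m^2 K) (given).
Net heat input Q = F Δt = 268 × (11.2 hours × 3600 s/hour) = 1.08×10^7 J/m².
ΔT = Q / C = 1.08×10^7 / 1.15×10^6 = 9.40 K.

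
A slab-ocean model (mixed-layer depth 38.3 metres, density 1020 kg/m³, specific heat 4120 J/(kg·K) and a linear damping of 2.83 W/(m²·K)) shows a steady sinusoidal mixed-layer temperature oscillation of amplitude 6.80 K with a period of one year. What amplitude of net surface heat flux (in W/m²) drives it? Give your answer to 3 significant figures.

Areal heat capacity C = ρ c_p D = 1020 × 4120 × 38.3 = 1.61×10^8 J m⁻² K⁻¹.
ω = 2π / 3.15×10^7 s = 1.99×10^-7 s⁻¹.
√((Cω)² + λ²) = √((32.1)² + 2.83²) = 32.2 W/(m²·K).
F₀ = A × √((Cω)²+λ²) = 6.80 × 32.2 = 219 W/m².

219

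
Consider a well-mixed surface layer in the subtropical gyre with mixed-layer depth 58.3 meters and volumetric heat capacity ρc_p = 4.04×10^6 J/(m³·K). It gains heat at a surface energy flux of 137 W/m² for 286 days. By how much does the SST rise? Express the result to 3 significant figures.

Areal heat capacity C = ρc_p × D = 4.04×10^6 × 58.3 = 2.36×10^8 J/(m^2 K).
Net heat input Q = F Δt = 137 × (286 days × 86400 s/day) = 3.39×10^9 J/m².
ΔT = Q / C = 3.39×10^9 / 2.36×10^8 = 14.4 K.

14.4 K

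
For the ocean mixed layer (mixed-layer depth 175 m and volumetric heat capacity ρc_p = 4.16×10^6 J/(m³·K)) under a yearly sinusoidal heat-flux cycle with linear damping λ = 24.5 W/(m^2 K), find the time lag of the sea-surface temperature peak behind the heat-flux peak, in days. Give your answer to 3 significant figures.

Areal heat capacity C = ρc_p × D = 4.16×10^6 × 175 = 7.28×10^8 J/(m^2 K).
ω = 2π / 3.15×10^7 s = 1.99×10^-7 s⁻¹.
Phase lag φ = arctan(Cω/λ) = arctan(145/24.5) = 1.40 rad.
Time lag = φ / ω = 1.40 / 1.99×10^-7 = 7.04×10^6 s = 81.5 days.

81.5 days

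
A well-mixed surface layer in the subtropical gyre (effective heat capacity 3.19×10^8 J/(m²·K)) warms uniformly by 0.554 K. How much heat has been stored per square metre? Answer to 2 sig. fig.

Areal heat capacity C = 3.19×10^8 J/(m²·K) (given).
ΔQ = C ΔT = 3.19×10^8 × 0.554 = 1.77×10^8 J/m².

1.8×10^8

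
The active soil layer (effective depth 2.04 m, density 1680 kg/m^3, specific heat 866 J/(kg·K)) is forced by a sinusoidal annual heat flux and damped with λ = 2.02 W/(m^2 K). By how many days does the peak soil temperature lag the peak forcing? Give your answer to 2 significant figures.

17 days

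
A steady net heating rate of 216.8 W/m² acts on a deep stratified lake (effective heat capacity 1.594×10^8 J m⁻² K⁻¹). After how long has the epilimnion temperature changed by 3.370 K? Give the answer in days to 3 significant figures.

28.7 days

Areal heat capacity C = 1.594×10^8 J m⁻² K⁻¹ (given).
Time required: Δt = C ΔT / F = 1.59×10^8 × 3.370 / 216.8 = 2.48×10^6 s.
In days: 2.48×10^6 s / (86400 s/day) = 28.7 days.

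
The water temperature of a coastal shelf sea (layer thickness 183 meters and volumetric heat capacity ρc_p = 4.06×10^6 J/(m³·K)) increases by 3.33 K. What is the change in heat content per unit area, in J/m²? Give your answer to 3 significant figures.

2.47×10^9

Areal heat capacity C = ρc_p × D = 4.06×10^6 × 183 = 7.43×10^8 J m⁻² K⁻¹.
ΔQ = C ΔT = 7.43×10^8 × 3.33 = 2.47×10^9 J/m².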